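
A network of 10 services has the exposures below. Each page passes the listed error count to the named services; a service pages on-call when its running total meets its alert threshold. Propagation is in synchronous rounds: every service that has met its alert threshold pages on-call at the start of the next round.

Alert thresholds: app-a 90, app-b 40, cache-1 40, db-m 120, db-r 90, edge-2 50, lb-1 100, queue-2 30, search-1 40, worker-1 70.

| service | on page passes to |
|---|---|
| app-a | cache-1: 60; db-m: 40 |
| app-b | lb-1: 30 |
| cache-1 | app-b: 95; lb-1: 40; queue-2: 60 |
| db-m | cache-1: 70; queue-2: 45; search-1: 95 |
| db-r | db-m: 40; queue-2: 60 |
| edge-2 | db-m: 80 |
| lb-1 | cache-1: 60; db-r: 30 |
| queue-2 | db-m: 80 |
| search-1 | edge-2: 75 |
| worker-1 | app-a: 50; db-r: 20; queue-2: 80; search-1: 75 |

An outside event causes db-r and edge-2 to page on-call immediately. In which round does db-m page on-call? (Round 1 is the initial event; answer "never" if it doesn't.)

2

Round 1 — db-r, edge-2 page on-call (initial).
  db-m: +40+80 → 120 ≥ 120
  queue-2: +60 → 60 ≥ 30
Round 2 — db-m, queue-2 page on-call.
  cache-1: +70 → 70 ≥ 40
  search-1: +95 → 95 ≥ 40
Round 3 — cache-1, search-1 page on-call.
  app-b: +95 → 95 ≥ 40
  lb-1: +40 → 40 < 100
Round 4 — app-b pages on-call.
  lb-1: +30 → 70 < 100
No further pages.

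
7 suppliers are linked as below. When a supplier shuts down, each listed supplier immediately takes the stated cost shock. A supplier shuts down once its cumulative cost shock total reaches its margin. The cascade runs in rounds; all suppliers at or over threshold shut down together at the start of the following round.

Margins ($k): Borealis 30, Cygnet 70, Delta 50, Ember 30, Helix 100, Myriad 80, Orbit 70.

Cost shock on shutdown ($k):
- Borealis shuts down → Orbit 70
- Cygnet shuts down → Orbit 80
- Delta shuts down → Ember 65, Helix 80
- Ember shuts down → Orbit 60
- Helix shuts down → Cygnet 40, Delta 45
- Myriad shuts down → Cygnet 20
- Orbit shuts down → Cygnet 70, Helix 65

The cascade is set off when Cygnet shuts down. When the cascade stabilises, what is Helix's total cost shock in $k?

Round 1 — Cygnet shuts down (initial).
  Orbit: +80 → 80 ≥ 70
Round 2 — Orbit shuts down.
  Helix: +65 → 65 < 100
No further shutdowns.

65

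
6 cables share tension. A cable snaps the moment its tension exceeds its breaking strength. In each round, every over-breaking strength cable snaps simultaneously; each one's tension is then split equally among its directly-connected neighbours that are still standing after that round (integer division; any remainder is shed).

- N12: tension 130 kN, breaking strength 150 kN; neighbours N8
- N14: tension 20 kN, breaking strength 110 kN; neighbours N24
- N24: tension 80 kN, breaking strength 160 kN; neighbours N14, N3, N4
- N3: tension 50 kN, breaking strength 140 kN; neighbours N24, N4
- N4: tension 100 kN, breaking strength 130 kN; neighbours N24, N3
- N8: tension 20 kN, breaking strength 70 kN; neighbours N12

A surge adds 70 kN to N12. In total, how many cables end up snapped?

2

Round 1 — N12 at 200 > 150. N12 snaps.
  N12 sheds 200 kN to N8: 200 each.
    N8: 20+200 = 220 > 70
Round 2 — N8 snaps.
  N8 sheds 220 kN: no online neighbours, lost.
No further breaks.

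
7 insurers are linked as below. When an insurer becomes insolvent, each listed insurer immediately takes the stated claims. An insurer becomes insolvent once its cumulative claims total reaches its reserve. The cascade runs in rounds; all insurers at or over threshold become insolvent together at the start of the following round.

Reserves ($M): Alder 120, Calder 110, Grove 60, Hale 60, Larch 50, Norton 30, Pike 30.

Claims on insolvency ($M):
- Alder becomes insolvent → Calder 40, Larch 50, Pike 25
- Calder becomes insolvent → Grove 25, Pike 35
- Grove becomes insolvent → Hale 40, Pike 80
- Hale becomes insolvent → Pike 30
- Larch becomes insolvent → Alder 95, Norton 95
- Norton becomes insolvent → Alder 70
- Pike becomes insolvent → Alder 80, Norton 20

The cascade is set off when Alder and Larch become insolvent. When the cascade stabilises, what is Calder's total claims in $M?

Round 1 — Alder, Larch become insolvent (initial).
  Calder: +40 → 40 < 110
  Norton: +95 → 95 ≥ 30
  Pike: +25 → 25 < 30
Round 2 — Norton becomes insolvent.
No further insolvencies.

40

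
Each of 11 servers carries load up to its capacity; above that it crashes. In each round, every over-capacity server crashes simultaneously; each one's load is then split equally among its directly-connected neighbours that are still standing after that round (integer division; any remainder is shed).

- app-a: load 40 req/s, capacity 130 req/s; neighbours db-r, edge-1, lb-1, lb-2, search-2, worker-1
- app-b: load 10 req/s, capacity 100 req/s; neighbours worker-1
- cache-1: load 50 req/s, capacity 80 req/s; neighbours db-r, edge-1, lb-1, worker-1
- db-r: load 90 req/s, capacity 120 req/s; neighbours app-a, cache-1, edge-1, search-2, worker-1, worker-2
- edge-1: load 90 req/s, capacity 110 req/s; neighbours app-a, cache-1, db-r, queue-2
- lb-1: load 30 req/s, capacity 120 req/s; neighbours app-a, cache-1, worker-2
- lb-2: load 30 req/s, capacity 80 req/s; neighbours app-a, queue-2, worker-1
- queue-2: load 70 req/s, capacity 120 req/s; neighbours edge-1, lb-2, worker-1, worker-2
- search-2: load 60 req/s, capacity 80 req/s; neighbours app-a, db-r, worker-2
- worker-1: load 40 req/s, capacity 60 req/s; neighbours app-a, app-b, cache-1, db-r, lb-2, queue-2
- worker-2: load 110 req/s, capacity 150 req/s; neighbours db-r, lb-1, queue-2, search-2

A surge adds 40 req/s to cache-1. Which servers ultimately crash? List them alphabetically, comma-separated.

app-a, cache-1, db-r, edge-1, lb-1, lb-2, queue-2, search-2, worker-1, worker-2

Round 1 — cache-1 at 90 > 80. cache-1 crashes.
  cache-1 sheds 90 req/s to db-r, edge-1, lb-1, worker-1: 22 each (2 lost).
    db-r: 90+22 = 112 ≤ 120
    edge-1: 90+22 = 112 > 110
    lb-1: 30+22 = 52 ≤ 120
    worker-1: 40+22 = 62 > 60
Round 2 — edge-1, worker-1 crash.
  edge-1 sheds 112 req/s to app-a, db-r, queue-2: 37 each (1 lost).
    app-a: 40+37 = 77 ≤ 130
    db-r: 112+37 = 149 > 120
    queue-2: 70+37 = 107 ≤ 120
  worker-1 sheds 62 req/s to app-a, app-b, db-r, lb-2, queue-2: 12 each (2 lost).
    app-a: 77+12 = 89 ≤ 130
    app-b: 10+12 = 22 ≤ 100
    db-r: 149+12 = 161 > 120
    lb-2: 30+12 = 42 ≤ 80
    queue-2: 107+12 = 119 ≤ 120
Round 3 — db-r crashes.
  db-r sheds 161 req/s to app-a, search-2, worker-2: 53 each (2 lost).
    app-a: 89+53 = 142 > 130
    search-2: 60+53 = 113 > 80
    worker-2: 110+53 = 163 > 150
Round 4 — app-a, search-2, worker-2 crash.
  app-a sheds 142 req/s to lb-1, lb-2: 71 each.
    lb-1: 52+71 = 123 > 120
    lb-2: 42+71 = 113 > 80
  search-2 sheds 113 req/s: no online neighbours, lost.
  worker-2 sheds 163 req/s to lb-1, queue-2: 81 each (1 lost).
    lb-1: 123+81 = 204 > 120
    queue-2: 119+81 = 200 > 120
Round 5 — lb-1, lb-2, queue-2 crash.
  lb-1 sheds 204 req/s: no online neighbours, lost.
  lb-2 sheds 113 req/s: no online neighbours, lost.
  queue-2 sheds 200 req/s: no online neighbours, lost.
No further crashes.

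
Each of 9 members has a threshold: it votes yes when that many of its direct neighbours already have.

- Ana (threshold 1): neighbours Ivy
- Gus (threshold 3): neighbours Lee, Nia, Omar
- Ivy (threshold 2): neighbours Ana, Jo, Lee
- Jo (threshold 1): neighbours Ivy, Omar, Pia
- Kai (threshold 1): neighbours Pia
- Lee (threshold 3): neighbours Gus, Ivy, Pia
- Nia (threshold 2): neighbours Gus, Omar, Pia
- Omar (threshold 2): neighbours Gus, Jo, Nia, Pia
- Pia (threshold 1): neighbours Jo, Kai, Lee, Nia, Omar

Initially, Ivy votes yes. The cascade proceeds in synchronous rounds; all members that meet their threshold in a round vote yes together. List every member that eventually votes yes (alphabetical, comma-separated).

Round 1 — Ivy votes yes (initial).
Round 2 — checking thresholds:
  Ana: 1 of 1 neighbours ≥ 1, votes yes.
  Jo: 1 of 3 neighbours ≥ 1, votes yes.
  Lee: 1 of 3 neighbours < 3, not yet.
Round 3 — checking thresholds:
  Lee: 1 of 3 neighbours < 3, not yet.
  Omar: 1 of 4 neighbours < 2, not yet.
  Pia: 1 of 5 neighbours ≥ 1, votes yes.
Round 4 — checking thresholds:
  Kai: 1 of 1 neighbours ≥ 1, votes yes.
  Lee: 2 of 3 neighbours < 3, not yet.
  Nia: 1 of 3 neighbours < 2, not yet.
  Omar: 2 of 4 neighbours ≥ 2, votes yes.
Round 5 — checking thresholds:
  Gus: 1 of 3 neighbours < 3, not yet.
  Lee: 2 of 3 neighbours < 3, not yet.
  Nia: 2 of 3 neighbours ≥ 2, votes yes.
Round 6 — no new yes votes; cascade stops.

Ana, Ivy, Jo, Kai, Nia, Omar, Pia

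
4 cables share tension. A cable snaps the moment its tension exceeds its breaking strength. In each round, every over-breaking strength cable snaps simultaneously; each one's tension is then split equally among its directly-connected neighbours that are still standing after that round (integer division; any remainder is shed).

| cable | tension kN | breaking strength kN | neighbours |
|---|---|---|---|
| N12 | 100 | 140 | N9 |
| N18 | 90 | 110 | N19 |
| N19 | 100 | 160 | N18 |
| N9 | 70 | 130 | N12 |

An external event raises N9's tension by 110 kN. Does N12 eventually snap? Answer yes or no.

Round 1 — N9 at 180 > 130. N9 snaps.
  N9 sheds 180 kN to N12: 180 each.
    N12: 100+180 = 280 > 140
Round 2 — N12 snaps.
  N12 sheds 280 kN: no online neighbours, lost.
No further breaks.

yes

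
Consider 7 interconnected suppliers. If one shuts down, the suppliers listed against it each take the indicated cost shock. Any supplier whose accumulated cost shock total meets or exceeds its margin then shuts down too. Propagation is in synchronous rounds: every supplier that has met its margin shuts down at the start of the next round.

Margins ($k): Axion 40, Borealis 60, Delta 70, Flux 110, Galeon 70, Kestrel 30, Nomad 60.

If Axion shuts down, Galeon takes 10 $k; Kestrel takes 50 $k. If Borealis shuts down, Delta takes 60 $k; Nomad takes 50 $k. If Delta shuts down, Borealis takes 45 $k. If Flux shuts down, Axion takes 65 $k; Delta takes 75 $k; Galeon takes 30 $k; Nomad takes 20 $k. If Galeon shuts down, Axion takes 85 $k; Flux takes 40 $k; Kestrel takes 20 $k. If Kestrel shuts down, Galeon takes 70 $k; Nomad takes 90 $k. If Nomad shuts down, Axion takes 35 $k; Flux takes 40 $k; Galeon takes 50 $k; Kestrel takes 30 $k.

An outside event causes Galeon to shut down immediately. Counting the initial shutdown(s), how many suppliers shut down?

Round 1 — Galeon shuts down (initial).
  Axion: +85 → 85 ≥ 40
  Flux: +40 → 40 < 110
  Kestrel: +20 → 20 < 30
Round 2 — Axion shuts down.
  Kestrel: +50 → 70 ≥ 30
Round 3 — Kestrel shuts down.
  Nomad: +90 → 90 ≥ 60
Round 4 — Nomad shuts down.
  Flux: +40 → 80 < 110
No further shutdowns.

4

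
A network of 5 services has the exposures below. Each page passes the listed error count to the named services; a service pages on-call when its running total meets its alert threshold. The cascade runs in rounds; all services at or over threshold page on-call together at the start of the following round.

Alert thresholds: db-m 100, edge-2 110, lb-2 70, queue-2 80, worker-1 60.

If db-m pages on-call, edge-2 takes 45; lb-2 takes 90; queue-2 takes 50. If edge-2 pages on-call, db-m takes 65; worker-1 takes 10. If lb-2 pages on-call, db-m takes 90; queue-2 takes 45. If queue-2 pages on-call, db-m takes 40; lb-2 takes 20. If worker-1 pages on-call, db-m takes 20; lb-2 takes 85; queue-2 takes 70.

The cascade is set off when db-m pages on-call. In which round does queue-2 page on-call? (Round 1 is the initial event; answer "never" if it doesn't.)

Round 1 — db-m pages on-call (initial).
  edge-2: +45 → 45 < 110
  lb-2: +90 → 90 ≥ 70
  queue-2: +50 → 50 < 80
Round 2 — lb-2 pages on-call.
  queue-2: +45 → 95 ≥ 80
Round 3 — queue-2 pages on-call.
No further pages.

3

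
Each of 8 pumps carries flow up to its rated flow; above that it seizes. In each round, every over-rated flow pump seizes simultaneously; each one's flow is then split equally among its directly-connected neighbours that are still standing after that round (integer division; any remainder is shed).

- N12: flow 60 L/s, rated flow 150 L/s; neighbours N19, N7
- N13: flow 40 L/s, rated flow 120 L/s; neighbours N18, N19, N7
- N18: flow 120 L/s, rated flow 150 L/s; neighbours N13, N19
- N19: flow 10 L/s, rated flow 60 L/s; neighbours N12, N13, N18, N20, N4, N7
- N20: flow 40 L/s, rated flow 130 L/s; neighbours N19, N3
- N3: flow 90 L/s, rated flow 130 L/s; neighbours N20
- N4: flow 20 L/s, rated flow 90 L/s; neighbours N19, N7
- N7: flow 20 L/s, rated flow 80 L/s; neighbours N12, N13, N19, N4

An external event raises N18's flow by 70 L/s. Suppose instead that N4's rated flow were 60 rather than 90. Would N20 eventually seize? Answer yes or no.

no

With N4's rated flow at 60:
Round 1 — N18 at 190 > 150. N18 seizes.
  N18 sheds 190 L/s to N13, N19: 95 each.
    N13: 40+95 = 135 > 120
    N19: 10+95 = 105 > 60
Round 2 — N13, N19 seize.
  N13 sheds 135 L/s to N7: 135 each.
    N7: 20+135 = 155 > 80
  N19 sheds 105 L/s to N12, N20, N4, N7: 26 each (1 lost).
    N12: 60+26 = 86 ≤ 150
    N20: 40+26 = 66 ≤ 130
    N4: 20+26 = 46 ≤ 60
    N7: 155+26 = 181 > 80
Round 3 — N7 seizes.
  N7 sheds 181 L/s to N12, N4: 90 each (1 lost).
    N12: 86+90 = 176 > 150
    N4: 46+90 = 136 > 60
Round 4 — N12, N4 seize.
  N12 sheds 176 L/s: no online neighbours, lost.
  N4 sheds 136 L/s: no online neighbours, lost.
No further seizures.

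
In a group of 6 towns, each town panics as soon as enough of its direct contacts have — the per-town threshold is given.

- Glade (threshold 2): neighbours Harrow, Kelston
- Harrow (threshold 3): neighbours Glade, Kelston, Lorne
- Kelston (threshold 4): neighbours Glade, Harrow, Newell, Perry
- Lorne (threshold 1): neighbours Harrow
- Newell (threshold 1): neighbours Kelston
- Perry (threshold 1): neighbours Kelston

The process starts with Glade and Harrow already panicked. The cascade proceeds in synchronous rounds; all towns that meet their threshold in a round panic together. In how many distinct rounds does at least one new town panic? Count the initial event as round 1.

Round 1 — Glade, Harrow panic (initial).
Round 2 — checking thresholds:
  Kelston: 2 of 4 neighbours < 4, not yet.
  Lorne: 1 of 1 neighbours ≥ 1, panics.
Round 3 — no new panics; cascade stops.

2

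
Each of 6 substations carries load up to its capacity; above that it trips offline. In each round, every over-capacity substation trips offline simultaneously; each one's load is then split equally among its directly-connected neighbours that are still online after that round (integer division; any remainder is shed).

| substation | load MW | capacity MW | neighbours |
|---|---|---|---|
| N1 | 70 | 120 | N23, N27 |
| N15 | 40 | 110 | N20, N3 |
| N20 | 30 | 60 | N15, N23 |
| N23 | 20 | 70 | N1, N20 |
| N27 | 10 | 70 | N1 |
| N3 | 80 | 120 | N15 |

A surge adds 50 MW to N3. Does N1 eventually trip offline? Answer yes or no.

Round 1 — N3 at 130 > 120. N3 trips offline.
  N3 sheds 130 MW to N15: 130 each.
    N15: 40+130 = 170 > 110
Round 2 — N15 trips offline.
  N15 sheds 170 MW to N20: 170 each.
    N20: 30+170 = 200 > 60
Round 3 — N20 trips offline.
  N20 sheds 200 MW to N23: 200 each.
    N23: 20+200 = 220 > 70
Round 4 — N23 trips offline.
  N23 sheds 220 MW to N1: 220 each.
    N1: 70+220 = 290 > 120
Round 5 — N1 trips offline.
  N1 sheds 290 MW to N27: 290 each.
    N27: 10+290 = 300 > 70
Round 6 — N27 trips offline.
  N27 sheds 300 MW: no online neighbours, lost.
No further trips.

yes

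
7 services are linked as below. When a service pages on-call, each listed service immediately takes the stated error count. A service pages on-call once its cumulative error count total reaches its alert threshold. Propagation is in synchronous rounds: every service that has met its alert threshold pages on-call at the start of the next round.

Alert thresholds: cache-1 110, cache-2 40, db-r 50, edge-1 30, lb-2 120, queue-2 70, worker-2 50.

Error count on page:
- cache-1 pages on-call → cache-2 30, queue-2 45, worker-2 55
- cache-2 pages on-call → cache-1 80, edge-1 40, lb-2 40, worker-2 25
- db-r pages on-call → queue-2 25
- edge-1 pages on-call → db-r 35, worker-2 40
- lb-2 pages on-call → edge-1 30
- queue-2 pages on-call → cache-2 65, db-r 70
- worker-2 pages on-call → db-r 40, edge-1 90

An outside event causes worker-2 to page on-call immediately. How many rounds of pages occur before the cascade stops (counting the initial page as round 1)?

3

Round 1 — worker-2 pages on-call (initial).
  db-r: +40 → 40 < 50
  edge-1: +90 → 90 ≥ 30
Round 2 — edge-1 pages on-call.
  db-r: +35 → 75 ≥ 50
Round 3 — db-r pages on-call.
  queue-2: +25 → 25 < 70
No further pages.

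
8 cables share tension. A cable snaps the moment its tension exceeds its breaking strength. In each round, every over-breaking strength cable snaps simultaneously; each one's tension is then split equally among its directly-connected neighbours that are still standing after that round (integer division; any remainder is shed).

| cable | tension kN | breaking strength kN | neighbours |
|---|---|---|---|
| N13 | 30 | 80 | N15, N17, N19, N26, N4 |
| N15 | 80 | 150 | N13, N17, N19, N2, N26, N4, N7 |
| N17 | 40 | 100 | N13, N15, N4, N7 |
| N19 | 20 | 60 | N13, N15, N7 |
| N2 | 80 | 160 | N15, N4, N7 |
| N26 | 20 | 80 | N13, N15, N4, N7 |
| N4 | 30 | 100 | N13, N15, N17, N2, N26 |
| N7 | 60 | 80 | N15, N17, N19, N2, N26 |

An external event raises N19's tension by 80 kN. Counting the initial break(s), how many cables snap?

Round 1 — N19 at 100 > 60. N19 snaps.
  N19 sheds 100 kN to N13, N15, N7: 33 each (1 lost).
    N13: 30+33 = 63 ≤ 80
    N15: 80+33 = 113 ≤ 150
    N7: 60+33 = 93 > 80
Round 2 — N7 snaps.
  N7 sheds 93 kN to N15, N17, N2, N26: 23 each (1 lost).
    N15: 113+23 = 136 ≤ 150
    N17: 40+23 = 63 ≤ 100
    N2: 80+23 = 103 ≤ 160
    N26: 20+23 = 43 ≤ 80
No further breaks.

2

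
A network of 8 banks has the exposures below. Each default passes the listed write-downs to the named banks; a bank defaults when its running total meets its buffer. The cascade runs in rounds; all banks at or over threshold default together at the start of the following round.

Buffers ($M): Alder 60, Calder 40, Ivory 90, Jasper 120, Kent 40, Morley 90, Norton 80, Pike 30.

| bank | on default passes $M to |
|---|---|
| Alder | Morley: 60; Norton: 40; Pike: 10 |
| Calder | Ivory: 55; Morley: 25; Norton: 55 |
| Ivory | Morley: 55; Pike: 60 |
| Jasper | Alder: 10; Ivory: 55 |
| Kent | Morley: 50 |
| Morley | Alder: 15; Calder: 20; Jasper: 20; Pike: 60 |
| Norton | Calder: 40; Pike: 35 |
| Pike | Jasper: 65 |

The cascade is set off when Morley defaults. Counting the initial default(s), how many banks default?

2

Round 1 — Morley defaults (initial).
  Alder: +15 → 15 < 60
  Calder: +20 → 20 < 40
  Jasper: +20 → 20 < 120
  Pike: +60 → 60 ≥ 30
Round 2 — Pike defaults.
  Jasper: +65 → 85 < 120
No further defaults.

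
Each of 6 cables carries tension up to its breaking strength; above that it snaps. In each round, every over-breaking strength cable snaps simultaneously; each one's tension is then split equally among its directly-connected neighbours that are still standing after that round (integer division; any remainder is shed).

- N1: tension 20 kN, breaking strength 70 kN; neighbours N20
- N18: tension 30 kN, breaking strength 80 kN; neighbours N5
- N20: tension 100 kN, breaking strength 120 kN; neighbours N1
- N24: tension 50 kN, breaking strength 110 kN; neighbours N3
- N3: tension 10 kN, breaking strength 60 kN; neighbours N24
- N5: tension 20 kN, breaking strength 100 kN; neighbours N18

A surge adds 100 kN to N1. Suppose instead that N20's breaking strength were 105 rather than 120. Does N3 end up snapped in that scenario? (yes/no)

With N20's breaking strength at 105:
Round 1 — N1 at 120 > 70. N1 snaps.
  N1 sheds 120 kN to N20: 120 each.
    N20: 100+120 = 220 > 105
Round 2 — N20 snaps.
  N20 sheds 220 kN: no online neighbours, lost.
No further breaks.

no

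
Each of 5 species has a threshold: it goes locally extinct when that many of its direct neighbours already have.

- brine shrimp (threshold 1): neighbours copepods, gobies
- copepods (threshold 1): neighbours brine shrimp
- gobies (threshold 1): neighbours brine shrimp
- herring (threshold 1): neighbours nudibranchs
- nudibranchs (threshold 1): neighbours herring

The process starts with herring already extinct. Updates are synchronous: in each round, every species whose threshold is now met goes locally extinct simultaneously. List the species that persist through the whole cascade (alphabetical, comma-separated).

brine shrimp, copepods, gobies

Round 1 — herring goes locally extinct (initial).
Round 2 — checking thresholds:
  nudibranchs: 1 of 1 neighbours ≥ 1, goes locally extinct.
Round 3 — no new extinctions; cascade stops.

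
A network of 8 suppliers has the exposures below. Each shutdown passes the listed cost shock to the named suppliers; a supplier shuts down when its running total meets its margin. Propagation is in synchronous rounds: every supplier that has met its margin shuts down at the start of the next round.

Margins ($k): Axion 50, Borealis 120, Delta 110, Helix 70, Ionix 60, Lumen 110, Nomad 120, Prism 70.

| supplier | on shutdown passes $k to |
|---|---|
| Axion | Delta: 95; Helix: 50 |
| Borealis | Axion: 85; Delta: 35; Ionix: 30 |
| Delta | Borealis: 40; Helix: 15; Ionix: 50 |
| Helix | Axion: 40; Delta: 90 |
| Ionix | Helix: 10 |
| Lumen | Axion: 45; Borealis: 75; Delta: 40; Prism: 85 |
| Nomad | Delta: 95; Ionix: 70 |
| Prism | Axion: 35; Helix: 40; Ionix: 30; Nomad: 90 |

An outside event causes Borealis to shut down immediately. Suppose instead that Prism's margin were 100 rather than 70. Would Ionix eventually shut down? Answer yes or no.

With Prism's margin at 100:
Round 1 — Borealis shuts down (initial).
  Axion: +85 → 85 ≥ 50
  Delta: +35 → 35 < 110
  Ionix: +30 → 30 < 60
Round 2 — Axion shuts down.
  Delta: +95 → 130 ≥ 110
  Helix: +50 → 50 < 70
Round 3 — Delta shuts down.
  Helix: +15 → 65 < 70
  Ionix: +50 → 80 ≥ 60
Round 4 — Ionix shuts down.
  Helix: +10 → 75 ≥ 70
Round 5 — Helix shuts down.
No further shutdowns.

yes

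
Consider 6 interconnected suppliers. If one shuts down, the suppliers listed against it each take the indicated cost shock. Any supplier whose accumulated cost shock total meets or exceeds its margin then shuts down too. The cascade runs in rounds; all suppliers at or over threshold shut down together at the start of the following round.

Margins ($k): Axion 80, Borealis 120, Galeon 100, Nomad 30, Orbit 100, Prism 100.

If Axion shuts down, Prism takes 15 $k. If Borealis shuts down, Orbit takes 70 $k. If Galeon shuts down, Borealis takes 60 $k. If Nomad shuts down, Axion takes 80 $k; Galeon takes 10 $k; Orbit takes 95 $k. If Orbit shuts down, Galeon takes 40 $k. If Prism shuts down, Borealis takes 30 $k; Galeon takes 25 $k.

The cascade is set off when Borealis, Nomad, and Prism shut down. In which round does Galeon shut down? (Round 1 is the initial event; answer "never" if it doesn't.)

never

Round 1 — Borealis, Nomad, Prism shut down (initial).
  Axion: +80 → 80 ≥ 80
  Galeon: +10+25 → 35 < 100
  Orbit: +70+95 → 165 ≥ 100
Round 2 — Axion, Orbit shut down.
  Galeon: +40 → 75 < 100
No further shutdowns.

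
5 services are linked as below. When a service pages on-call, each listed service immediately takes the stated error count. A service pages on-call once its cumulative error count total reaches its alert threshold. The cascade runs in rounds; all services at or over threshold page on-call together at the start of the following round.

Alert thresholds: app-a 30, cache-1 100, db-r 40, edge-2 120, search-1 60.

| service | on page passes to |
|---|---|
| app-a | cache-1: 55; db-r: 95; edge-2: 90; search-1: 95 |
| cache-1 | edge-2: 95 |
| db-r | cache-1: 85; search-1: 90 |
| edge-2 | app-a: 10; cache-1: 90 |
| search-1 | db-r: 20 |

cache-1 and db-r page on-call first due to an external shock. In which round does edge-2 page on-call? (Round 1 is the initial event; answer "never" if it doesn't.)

Round 1 — cache-1, db-r page on-call (initial).
  edge-2: +95 → 95 < 120
  search-1: +90 → 90 ≥ 60
Round 2 — search-1 pages on-call.
No further pages.

never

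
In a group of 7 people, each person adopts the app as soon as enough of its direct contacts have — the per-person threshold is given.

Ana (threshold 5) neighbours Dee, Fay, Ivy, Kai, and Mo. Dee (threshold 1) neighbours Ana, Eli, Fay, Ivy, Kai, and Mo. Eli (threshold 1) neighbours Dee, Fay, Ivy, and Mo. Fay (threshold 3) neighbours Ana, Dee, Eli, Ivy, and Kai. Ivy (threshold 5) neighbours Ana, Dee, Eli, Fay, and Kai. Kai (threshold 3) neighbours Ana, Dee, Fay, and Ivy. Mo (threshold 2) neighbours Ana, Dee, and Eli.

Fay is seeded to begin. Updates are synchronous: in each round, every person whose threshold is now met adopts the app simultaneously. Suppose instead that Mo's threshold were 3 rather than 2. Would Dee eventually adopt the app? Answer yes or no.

With Mo's threshold at 3:
Round 1 — Fay adopts the app (initial).
Round 2 — checking thresholds:
  Ana: 1 of 5 neighbours < 5, below threshold.
  Dee: 1 of 6 neighbours ≥ 1, adopts the app.
  Eli: 1 of 4 neighbours ≥ 1, adopts the app.
  Ivy: 1 of 5 neighbours < 5, below threshold.
  Kai: 1 of 4 neighbours < 3, below threshold.
Round 3 — no new adoptions; cascade stops.

yes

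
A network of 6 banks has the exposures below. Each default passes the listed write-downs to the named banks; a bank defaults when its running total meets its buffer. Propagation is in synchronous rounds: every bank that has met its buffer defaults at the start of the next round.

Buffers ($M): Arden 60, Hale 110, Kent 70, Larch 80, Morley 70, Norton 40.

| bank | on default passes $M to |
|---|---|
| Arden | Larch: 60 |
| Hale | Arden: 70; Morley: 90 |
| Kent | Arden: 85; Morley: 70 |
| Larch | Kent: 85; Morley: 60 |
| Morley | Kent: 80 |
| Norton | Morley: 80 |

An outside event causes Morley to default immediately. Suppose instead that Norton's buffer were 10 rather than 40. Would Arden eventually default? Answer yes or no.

With Norton's buffer at 10:
Round 1 — Morley defaults (initial).
  Kent: +80 → 80 ≥ 70
Round 2 — Kent defaults.
  Arden: +85 → 85 ≥ 60
Round 3 — Arden defaults.
  Larch: +60 → 60 < 80
No further defaults.

yes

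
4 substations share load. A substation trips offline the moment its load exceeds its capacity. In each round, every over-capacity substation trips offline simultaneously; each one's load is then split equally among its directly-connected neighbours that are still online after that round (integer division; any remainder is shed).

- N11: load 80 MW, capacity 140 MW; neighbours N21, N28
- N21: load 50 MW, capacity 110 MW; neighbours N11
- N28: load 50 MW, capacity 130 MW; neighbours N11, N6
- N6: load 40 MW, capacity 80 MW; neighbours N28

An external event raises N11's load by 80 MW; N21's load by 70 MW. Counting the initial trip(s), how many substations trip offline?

4

Round 1 — N11 at 160 > 140; N21 at 120 > 110. N11, N21 trip offline.
  N11 sheds 160 MW to N28: 160 each.
    N28: 50+160 = 210 > 130
  N21 sheds 120 MW: no online neighbours, lost.
Round 2 — N28 trips offline.
  N28 sheds 210 MW to N6: 210 each.
    N6: 40+210 = 250 > 80
Round 3 — N6 trips offline.
  N6 sheds 250 MW: no online neighbours, lost.
No further trips.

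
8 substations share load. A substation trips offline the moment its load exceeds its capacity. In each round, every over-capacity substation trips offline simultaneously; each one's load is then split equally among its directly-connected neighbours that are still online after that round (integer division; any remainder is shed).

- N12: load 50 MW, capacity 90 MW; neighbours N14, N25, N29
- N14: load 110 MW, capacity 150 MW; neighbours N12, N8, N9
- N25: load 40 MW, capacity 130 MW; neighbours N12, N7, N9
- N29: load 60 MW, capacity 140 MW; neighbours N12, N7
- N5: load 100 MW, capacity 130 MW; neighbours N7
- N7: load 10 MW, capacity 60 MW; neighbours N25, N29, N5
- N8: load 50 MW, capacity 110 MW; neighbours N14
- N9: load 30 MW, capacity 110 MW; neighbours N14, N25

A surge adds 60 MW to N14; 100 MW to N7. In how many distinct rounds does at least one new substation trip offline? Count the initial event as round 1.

Round 1 — N14 at 170 > 150; N7 at 110 > 60. N14, N7 trip offline.
  N14 sheds 170 MW to N12, N8, N9: 56 each (2 lost).
    N12: 50+56 = 106 > 90
    N8: 50+56 = 106 ≤ 110
    N9: 30+56 = 86 ≤ 110
  N7 sheds 110 MW to N25, N29, N5: 36 each (2 lost).
    N25: 40+36 = 76 ≤ 130
    N29: 60+36 = 96 ≤ 140
    N5: 100+36 = 136 > 130
Round 2 — N12, N5 trip offline.
  N12 sheds 106 MW to N25, N29: 53 each.
    N25: 76+53 = 129 ≤ 130
    N29: 96+53 = 149 > 140
  N5 sheds 136 MW: no online neighbours, lost.
Round 3 — N29 trips offline.
  N29 sheds 149 MW: no online neighbours, lost.
No further trips.

3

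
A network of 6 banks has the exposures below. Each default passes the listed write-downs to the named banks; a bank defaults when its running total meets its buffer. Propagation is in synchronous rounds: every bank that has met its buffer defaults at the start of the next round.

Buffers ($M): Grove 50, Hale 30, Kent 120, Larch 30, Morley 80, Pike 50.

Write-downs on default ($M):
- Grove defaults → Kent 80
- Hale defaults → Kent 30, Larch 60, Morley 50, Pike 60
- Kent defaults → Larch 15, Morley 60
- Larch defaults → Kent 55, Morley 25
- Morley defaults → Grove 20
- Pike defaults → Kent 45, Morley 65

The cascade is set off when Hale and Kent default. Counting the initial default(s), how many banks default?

Round 1 — Hale, Kent default (initial).
  Larch: +60+15 → 75 ≥ 30
  Morley: +50+60 → 110 ≥ 80
  Pike: +60 → 60 ≥ 50
Round 2 — Larch, Morley, Pike default.
  Grove: +20 → 20 < 50
No further defaults.

5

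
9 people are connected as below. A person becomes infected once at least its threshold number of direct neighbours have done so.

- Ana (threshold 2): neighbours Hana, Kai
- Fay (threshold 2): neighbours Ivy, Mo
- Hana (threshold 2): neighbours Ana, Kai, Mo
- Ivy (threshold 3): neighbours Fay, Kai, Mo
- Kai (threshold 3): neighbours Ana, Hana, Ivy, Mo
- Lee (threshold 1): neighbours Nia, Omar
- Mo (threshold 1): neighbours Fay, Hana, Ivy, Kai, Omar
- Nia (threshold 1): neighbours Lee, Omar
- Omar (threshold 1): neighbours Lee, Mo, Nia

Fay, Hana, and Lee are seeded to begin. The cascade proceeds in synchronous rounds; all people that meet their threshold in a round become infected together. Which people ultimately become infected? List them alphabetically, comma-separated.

Round 1 — Fay, Hana, Lee become infected (initial).
Round 2 — checking thresholds:
  Ana: 1 of 2 neighbours < 2, not yet.
  Ivy: 1 of 3 neighbours < 3, not yet.
  Kai: 1 of 4 neighbours < 3, not yet.
  Mo: 2 of 5 neighbours ≥ 1, becomes infected.
  Nia: 1 of 2 neighbours ≥ 1, becomes infected.
  Omar: 1 of 3 neighbours ≥ 1, becomes infected.
Round 3 — no new infections; cascade stops.

Fay, Hana, Lee, Mo, Nia, Omar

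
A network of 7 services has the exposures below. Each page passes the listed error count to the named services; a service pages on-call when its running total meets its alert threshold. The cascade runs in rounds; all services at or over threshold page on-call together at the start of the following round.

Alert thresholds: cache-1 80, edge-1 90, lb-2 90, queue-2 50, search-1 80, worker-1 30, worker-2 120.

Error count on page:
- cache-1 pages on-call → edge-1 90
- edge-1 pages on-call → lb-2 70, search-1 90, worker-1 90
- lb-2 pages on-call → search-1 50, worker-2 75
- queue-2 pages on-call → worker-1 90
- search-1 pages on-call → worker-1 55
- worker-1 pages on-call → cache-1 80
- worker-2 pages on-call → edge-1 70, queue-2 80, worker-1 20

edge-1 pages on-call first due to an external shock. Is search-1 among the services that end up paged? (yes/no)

yes

Round 1 — edge-1 pages on-call (initial).
  lb-2: +70 → 70 < 90
  search-1: +90 → 90 ≥ 80
  worker-1: +90 → 90 ≥ 30
Round 2 — search-1, worker-1 page on-call.
  cache-1: +80 → 80 ≥ 80
Round 3 — cache-1 pages on-call.
No further pages.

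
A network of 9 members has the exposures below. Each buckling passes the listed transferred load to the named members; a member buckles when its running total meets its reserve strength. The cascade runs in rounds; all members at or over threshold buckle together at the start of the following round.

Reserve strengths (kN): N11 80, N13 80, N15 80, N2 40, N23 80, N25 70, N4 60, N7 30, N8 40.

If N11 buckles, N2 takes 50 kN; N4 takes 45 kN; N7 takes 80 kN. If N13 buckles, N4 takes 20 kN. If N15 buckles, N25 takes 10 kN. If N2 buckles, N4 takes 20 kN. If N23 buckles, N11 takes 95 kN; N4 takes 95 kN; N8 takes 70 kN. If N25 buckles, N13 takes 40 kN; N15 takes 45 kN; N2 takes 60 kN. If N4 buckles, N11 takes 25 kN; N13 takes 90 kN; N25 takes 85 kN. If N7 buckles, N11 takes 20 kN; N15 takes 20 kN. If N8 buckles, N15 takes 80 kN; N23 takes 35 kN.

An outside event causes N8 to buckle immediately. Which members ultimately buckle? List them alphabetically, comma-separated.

N15, N8

Round 1 — N8 buckles (initial).
  N15: +80 → 80 ≥ 80
  N23: +35 → 35 < 80
Round 2 — N15 buckles.
  N25: +10 → 10 < 70
No further bucklings.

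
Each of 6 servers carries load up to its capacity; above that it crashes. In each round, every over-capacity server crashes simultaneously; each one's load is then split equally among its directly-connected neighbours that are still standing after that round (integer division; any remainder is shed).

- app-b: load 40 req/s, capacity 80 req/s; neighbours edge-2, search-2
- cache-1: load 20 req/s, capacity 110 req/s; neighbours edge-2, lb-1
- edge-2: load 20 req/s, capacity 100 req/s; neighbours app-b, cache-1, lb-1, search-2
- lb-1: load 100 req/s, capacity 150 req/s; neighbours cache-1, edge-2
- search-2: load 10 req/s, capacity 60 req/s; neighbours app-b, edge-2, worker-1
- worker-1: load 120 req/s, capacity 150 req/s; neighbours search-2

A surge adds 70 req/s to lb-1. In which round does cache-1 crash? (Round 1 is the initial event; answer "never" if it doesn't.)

3

Round 1 — lb-1 at 170 > 150. lb-1 crashes.
  lb-1 sheds 170 req/s to cache-1, edge-2: 85 each.
    cache-1: 20+85 = 105 ≤ 110
    edge-2: 20+85 = 105 > 100
Round 2 — edge-2 crashes.
  edge-2 sheds 105 req/s to app-b, cache-1, search-2: 35 each.
    app-b: 40+35 = 75 ≤ 80
    cache-1: 105+35 = 140 > 110
    search-2: 10+35 = 45 ≤ 60
Round 3 — cache-1 crashes.
  cache-1 sheds 140 req/s: no online neighbours, lost.
No further crashes.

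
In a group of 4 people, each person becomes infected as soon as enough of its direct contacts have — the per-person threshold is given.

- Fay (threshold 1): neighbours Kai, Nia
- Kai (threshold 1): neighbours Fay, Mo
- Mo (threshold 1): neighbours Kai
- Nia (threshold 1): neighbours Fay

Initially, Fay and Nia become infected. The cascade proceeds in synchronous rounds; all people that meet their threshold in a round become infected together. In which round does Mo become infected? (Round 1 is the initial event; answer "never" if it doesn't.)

Round 1 — Fay, Nia become infected (initial).
Round 2 — checking thresholds:
  Kai: 1 of 2 neighbours ≥ 1, becomes infected.
Round 3 — checking thresholds:
  Mo: 1 of 1 neighbours ≥ 1, becomes infected.
Round 4 — no new infections; cascade stops.

3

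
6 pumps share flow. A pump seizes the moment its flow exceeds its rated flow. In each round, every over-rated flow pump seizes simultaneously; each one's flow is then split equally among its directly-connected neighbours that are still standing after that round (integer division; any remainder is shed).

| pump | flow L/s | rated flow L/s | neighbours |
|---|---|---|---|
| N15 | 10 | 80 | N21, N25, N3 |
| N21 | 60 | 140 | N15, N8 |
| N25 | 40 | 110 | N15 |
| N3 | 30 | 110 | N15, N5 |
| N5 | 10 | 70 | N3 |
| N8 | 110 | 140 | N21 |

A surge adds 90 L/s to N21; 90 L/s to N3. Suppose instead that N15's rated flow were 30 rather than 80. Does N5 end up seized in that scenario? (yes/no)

With N15's rated flow at 30:
Round 1 — N21 at 150 > 140; N3 at 120 > 110. N21, N3 seize.
  N21 sheds 150 L/s to N15, N8: 75 each.
    N15: 10+75 = 85 > 30
    N8: 110+75 = 185 > 140
  N3 sheds 120 L/s to N15, N5: 60 each.
    N15: 85+60 = 145 > 30
    N5: 10+60 = 70 ≤ 70
Round 2 — N15, N8 seize.
  N15 sheds 145 L/s to N25: 145 each.
    N25: 40+145 = 185 > 110
  N8 sheds 185 L/s: no online neighbours, lost.
Round 3 — N25 seizes.
  N25 sheds 185 L/s: no online neighbours, lost.
No further seizures.

no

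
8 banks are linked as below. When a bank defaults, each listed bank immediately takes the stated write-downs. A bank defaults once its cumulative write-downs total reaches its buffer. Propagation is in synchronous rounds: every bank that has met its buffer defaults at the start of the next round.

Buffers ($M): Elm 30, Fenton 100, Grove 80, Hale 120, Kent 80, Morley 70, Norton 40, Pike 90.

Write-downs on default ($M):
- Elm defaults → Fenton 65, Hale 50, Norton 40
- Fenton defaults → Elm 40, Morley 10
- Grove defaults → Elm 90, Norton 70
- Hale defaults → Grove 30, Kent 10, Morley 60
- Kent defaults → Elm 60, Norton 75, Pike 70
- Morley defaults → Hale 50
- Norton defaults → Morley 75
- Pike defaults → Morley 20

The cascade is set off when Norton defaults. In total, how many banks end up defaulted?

2

Round 1 — Norton defaults (initial).
  Morley: +75 → 75 ≥ 70
Round 2 — Morley defaults.
  Hale: +50 → 50 < 120
No further defaults.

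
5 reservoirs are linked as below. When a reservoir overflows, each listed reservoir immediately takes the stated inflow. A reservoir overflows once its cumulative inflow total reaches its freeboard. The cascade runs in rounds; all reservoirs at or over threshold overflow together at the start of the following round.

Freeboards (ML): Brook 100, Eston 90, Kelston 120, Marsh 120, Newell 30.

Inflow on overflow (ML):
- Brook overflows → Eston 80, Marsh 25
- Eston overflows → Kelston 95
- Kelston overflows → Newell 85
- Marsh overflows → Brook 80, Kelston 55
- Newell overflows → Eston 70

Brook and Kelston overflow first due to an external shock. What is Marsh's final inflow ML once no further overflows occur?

Round 1 — Brook, Kelston overflow (initial).
  Eston: +80 → 80 < 90
  Marsh: +25 → 25 < 120
  Newell: +85 → 85 ≥ 30
Round 2 — Newell overflows.
  Eston: +70 → 150 ≥ 90
Round 3 — Eston overflows.
No further overflows.

25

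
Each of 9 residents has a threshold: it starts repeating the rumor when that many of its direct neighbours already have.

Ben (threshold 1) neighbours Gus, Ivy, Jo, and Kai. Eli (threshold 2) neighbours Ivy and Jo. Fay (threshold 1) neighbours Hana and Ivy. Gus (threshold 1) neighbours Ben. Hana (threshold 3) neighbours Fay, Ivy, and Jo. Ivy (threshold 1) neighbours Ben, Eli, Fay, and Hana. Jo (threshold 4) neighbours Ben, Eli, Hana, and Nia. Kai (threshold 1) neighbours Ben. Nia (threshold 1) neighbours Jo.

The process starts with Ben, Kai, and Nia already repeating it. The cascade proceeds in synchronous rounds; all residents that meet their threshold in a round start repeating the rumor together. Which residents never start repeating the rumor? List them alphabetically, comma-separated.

Eli, Hana, Jo

Round 1 — Ben, Kai, Nia start repeating the rumor (initial).
Round 2 — checking thresholds:
  Gus: 1 of 1 neighbours ≥ 1, starts repeating the rumor.
  Ivy: 1 of 4 neighbours ≥ 1, starts repeating the rumor.
  Jo: 2 of 4 neighbours < 4, not yet.
Round 3 — checking thresholds:
  Eli: 1 of 2 neighbours < 2, not yet.
  Fay: 1 of 2 neighbours ≥ 1, starts repeating the rumor.
  Hana: 1 of 3 neighbours < 3, not yet.
  Jo: 2 of 4 neighbours < 4, not yet.
Round 4 — no new spreads; cascade stops.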